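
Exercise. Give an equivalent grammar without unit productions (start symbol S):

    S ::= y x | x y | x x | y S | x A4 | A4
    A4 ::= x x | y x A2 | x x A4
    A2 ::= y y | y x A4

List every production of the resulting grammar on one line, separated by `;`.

Unit pairs: S ⇒* {A4}.
For every A with A ⇒* B via unit rules, add B's non-unit alternatives to A; then delete every rule of the form X → Y.

S ::= x x | y x A2 | x x A4 | y x | x y | y S | x A4; A4 ::= x x | y x A2 | x x A4; A2 ::= y y | y x A4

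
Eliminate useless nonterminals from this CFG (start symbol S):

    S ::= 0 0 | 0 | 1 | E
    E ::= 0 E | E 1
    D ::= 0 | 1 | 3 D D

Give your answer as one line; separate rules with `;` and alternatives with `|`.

Generating nonterminals: {D, S}.
Reachable from S after that: {S}.
Removed useless symbols: {D, E} and every production mentioning them.

S ::= 0 0 | 0 | 1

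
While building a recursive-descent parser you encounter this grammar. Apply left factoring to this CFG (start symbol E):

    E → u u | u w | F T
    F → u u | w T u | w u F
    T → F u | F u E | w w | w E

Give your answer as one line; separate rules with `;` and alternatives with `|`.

E → F T | u E'; F → u u | w F'; T → F u T' | w T''; E' → u | w; F' → T u | u F; T' → ε | E; T'' → w | E

E has alternatives sharing prefix 'u': factor to E → u E' with E' → u | w.
F has alternatives sharing prefix 'w': factor to F → w F' with F' → T u | u F.
T has alternatives sharing prefix 'F u': factor to T → F u T' with T' → ε | E.
T has alternatives sharing prefix 'w': factor to T → w T'' with T'' → w | E.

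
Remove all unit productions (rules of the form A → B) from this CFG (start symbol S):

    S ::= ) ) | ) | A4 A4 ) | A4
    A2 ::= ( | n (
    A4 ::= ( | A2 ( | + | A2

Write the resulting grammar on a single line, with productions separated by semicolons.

Unit pairs: A4 ⇒* {A2}; S ⇒* {A2, A4}.
For each unit pair (A, B), copy every non-unit production of B to A, then drop all unit productions.

S ::= ( | A2 ( | + | n ( | ) ) | ) | A4 A4 ); A2 ::= ( | n (; A4 ::= ( | A2 ( | + | n (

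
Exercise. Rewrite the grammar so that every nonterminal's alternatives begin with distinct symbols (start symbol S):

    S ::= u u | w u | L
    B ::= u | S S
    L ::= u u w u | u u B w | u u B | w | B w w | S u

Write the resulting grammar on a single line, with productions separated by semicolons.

S ::= u u | w u | L; B ::= u | S S; L ::= w | B w w | S u | u u L'; L' ::= w u | B L''; L'' ::= w | ε

L has alternatives sharing prefix 'u u': factor to L → u u L' with L' → w u | B w | B.
L' has alternatives sharing prefix 'B': factor to L' → B L'' with L'' → w | ε.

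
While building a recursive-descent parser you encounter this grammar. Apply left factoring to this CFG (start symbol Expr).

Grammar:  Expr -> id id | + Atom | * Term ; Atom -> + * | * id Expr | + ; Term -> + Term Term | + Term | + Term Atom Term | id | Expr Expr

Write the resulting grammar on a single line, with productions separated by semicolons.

Atom has alternatives sharing prefix '+': factor to Atom → + Atom1 with Atom1 → * | ε.
Term has alternatives sharing prefix '+ Term': factor to Term → + Term Term1 with Term1 → Term | ε | Atom Term.

Expr -> id id | + Atom | * Term; Atom -> * id Expr | + Atom1; Term -> id | Expr Expr | + Term Term1; Atom1 -> * | ε; Term1 -> Term | ε | Atom Term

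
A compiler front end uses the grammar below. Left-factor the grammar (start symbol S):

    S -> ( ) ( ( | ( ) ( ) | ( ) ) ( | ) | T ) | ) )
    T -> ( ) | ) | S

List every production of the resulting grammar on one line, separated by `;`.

S -> T ) | ( ) S' | ) S''; T -> ( ) | ) | S; S' -> ) ( | ( S'''; S'' -> eps | ); S''' -> ( | )

S has alternatives sharing prefix '( )': factor to S → ( ) S' with S' → ( ( | ( ) | ) (.
S has alternatives sharing prefix ')': factor to S → ) S'' with S'' → ε | ).
S' has alternatives sharing prefix '(': factor to S' → ( S''' with S''' → ( | ).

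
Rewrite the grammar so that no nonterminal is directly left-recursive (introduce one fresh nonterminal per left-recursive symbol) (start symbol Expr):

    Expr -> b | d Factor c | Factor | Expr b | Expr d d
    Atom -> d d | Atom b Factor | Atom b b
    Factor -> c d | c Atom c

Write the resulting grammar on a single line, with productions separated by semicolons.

Expr -> b Expr1 | d Factor c Expr1 | Factor Expr1; Atom -> d d Atom1; Factor -> c d | c Atom c; Expr1 -> b Expr1 | d d Expr1 | ε; Atom1 -> b Factor Atom1 | b b Atom1 | ε

Left recursion appears on Expr, Atom.
For Expr: α = {b, d d}, β = {b, d Factor c, Factor}. Rewrite as Expr → β Expr1 and Expr1 → α Expr1 | ε.
For Atom: α = {b Factor, b b}, β = {d d}. Rewrite as Atom → β Atom1 and Atom1 → α Atom1 | ε.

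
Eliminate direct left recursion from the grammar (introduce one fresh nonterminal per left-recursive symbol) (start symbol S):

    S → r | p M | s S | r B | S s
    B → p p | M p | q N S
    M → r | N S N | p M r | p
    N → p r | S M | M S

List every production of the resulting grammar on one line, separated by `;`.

S → r S' | p M S' | s S S' | r B S'; B → p p | M p | q N S; M → r | N S N | p M r | p; N → p r | S M | M S; S' → s S' | ε

Directly left-recursive nonterminal: S.
For S: α = {s}, β = {r, p M, s S, r B}. Rewrite as S → β S' and S' → α S' | ε.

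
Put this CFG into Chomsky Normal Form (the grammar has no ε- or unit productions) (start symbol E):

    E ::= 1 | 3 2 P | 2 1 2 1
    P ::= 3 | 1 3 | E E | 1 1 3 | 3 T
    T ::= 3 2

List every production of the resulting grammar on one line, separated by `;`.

E ::= 1 | X1 Y1 | X2 Y2; P ::= 3 | X3 X1 | E E | X3 Y4 | X1 T; T ::= X1 X2; X1 ::= 3; X2 ::= 2; X3 ::= 1; Y1 ::= X2 P; Y2 ::= X3 Y3; Y3 ::= X2 X3; Y4 ::= X3 X1

Introduce a nonterminal for each terminal appearing in a rule of length ≥ 2: X1 → 3, X2 → 2, X3 → 1.
Binarize each right-hand side of length ≥ 3 by chaining fresh nonterminals (Y1, Y2, …): affected rules were E → X1 X2 P; E → X2 X3 X2 X3; P → X3 X3 X1.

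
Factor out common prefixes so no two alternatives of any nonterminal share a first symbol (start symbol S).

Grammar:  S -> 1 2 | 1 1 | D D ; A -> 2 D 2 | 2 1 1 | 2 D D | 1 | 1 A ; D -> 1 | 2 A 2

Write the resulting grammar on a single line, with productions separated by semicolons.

S has alternatives sharing prefix '1': factor to S → 1 S' with S' → 2 | 1.
A has alternatives sharing prefix '2': factor to A → 2 A' with A' → D 2 | 1 1 | D D.
A has alternatives sharing prefix '1': factor to A → 1 A'' with A'' → ε | A.
A' has alternatives sharing prefix 'D': factor to A' → D A''' with A''' → 2 | D.

S -> D D | 1 S'; A -> 2 A' | 1 A''; D -> 1 | 2 A 2; S' -> 2 | 1; A' -> 1 1 | D A'''; A'' -> ε | A; A''' -> 2 | D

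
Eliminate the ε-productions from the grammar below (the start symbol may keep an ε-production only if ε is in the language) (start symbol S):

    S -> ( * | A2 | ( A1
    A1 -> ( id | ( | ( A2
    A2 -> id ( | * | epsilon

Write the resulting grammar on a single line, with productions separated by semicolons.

S -> ( * | A2 | ( A1 | ε; A1 -> ( id | ( | ( A2; A2 -> id ( | *

Nullable nonterminals: {A2, S}.
ε ∈ L(G) since S is nullable, so keep S → ε.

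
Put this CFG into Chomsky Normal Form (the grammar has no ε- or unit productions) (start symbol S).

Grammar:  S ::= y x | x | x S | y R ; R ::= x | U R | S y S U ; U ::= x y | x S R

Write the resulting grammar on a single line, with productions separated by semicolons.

S ::= X1 X2 | x | X2 S | X1 R; R ::= x | U R | S Y1; U ::= X2 X1 | X2 Y3; X1 ::= y; X2 ::= x; Y1 ::= X1 Y2; Y2 ::= S U; Y3 ::= S R

Introduce a nonterminal for each terminal appearing in a rule of length ≥ 2: X1 → y, X2 → x.
Binarize each right-hand side of length ≥ 3 by chaining fresh nonterminals (Y1, Y2, …): affected rules were R → S X1 S U; U → X2 S R.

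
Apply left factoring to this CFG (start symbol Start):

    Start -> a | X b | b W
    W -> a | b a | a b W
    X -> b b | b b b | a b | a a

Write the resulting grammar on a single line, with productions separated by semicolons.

W has alternatives sharing prefix 'a': factor to W → a W1 with W1 → ε | b W.
X has alternatives sharing prefix 'b b': factor to X → b b X1 with X1 → ε | b.
X has alternatives sharing prefix 'a': factor to X → a X2 with X2 → b | a.

Start -> a | X b | b W; W -> b a | a W1; X -> b b X1 | a X2; W1 -> eps | b W; X1 -> eps | b; X2 -> b | a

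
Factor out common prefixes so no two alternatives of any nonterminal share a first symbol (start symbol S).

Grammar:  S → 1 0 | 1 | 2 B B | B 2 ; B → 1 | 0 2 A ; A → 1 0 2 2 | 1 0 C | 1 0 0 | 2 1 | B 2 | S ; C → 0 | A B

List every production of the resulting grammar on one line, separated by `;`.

S → 2 B B | B 2 | 1 S'; B → 1 | 0 2 A; A → 2 1 | B 2 | S | 1 0 A'; C → 0 | A B; S' → 0 | ε; A' → 2 2 | C | 0

S has alternatives sharing prefix '1': factor to S → 1 S' with S' → 0 | ε.
A has alternatives sharing prefix '1 0': factor to A → 1 0 A' with A' → 2 2 | C | 0.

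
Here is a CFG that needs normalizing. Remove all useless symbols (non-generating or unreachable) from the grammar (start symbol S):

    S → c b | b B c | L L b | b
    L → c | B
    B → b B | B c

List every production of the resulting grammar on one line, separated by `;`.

Generating nonterminals: {L, S}.
Reachable from S after that: {L, S}.
Removed useless symbols: {B} and every production mentioning them.

S → c b | L L b | b; L → c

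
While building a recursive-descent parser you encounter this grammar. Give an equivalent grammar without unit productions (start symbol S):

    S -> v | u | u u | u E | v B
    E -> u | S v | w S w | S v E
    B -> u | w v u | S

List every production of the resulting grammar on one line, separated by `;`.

S -> v | u | u u | u E | v B; E -> u | S v | w S w | S v E; B -> u | w v u | v | u u | u E | v B

Unit pairs: B ⇒* {S}.
Replace each nonterminal's rules with the union of the non-unit rules of every nonterminal it unit-derives.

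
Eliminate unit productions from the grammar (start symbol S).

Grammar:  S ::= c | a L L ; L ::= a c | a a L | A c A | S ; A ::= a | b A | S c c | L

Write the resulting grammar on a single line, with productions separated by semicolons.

S ::= c | a L L; L ::= a c | a a L | A c A | c | a L L; A ::= a c | a a L | A c A | c | a L L | a | b A | S c c

Unit pairs: A ⇒* {L, S}; L ⇒* {S}.
For every A with A ⇒* B via unit rules, add B's non-unit alternatives to A; then delete every rule of the form X → Y.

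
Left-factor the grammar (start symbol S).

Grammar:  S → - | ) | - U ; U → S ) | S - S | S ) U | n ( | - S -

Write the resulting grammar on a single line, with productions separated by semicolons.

S has alternatives sharing prefix '-': factor to S → - S' with S' → ε | U.
U has alternatives sharing prefix 'S': factor to U → S U' with U' → ) | - S | ) U.
U' has alternatives sharing prefix ')': factor to U' → ) U'' with U'' → ε | U.

S → ) | - S'; U → n ( | - S - | S U'; S' → epsilon | U; U' → - S | ) U''; U'' → epsilon | U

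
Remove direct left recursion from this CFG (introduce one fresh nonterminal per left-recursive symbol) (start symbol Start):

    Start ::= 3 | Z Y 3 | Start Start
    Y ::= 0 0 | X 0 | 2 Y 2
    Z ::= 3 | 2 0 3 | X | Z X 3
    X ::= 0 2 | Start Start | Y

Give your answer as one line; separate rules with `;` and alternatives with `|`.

Start, Z are directly left-recursive.
For Start: α = {Start}, β = {3, Z Y 3}. Rewrite as Start → β Start1 and Start1 → α Start1 | ε.
For Z: α = {X 3}, β = {3, 2 0 3, X}. Rewrite as Z → β Z1 and Z1 → α Z1 | ε.

Start ::= 3 Start1 | Z Y 3 Start1; Y ::= 0 0 | X 0 | 2 Y 2; Z ::= 3 Z1 | 2 0 3 Z1 | X Z1; X ::= 0 2 | Start Start | Y; Start1 ::= Start Start1 | ε; Z1 ::= X 3 Z1 | ε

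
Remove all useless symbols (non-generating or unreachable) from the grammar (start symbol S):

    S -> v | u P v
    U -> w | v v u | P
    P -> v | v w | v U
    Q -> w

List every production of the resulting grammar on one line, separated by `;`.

Generating nonterminals: {P, Q, S, U}.
Reachable from S after that: {P, S, U}.
Removed useless symbols: {Q} and every production mentioning them.

S -> v | u P v; U -> w | v v u | P; P -> v | v w | v U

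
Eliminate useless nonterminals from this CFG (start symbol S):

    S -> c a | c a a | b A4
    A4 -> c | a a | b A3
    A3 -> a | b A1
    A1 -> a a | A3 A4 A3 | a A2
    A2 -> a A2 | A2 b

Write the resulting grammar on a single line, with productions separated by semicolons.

S -> c a | c a a | b A4; A4 -> c | a a | b A3; A3 -> a | b A1; A1 -> a a | A3 A4 A3

Generating nonterminals: {A1, A3, A4, S}.
Reachable from S after that: {A1, A3, A4, S}.
Removed useless symbols: {A2} and every production mentioning them.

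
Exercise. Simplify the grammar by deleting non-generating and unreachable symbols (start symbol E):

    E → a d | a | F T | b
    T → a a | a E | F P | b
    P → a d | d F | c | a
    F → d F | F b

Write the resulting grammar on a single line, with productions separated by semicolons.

E → a d | a | b

Generating nonterminals: {E, P, T}.
Reachable from E after that: {E}.
Removed useless symbols: {F, P, T} and every production mentioning them.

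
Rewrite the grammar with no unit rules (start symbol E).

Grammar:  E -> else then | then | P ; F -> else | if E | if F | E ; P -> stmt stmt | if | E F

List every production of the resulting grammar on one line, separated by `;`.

Unit pairs: E ⇒* {P}; F ⇒* {E, P}.
Replace each nonterminal's rules with the union of the non-unit rules of every nonterminal it unit-derives.

E -> else then | then | stmt stmt | if | E F; F -> else then | then | else | if E | if F | stmt stmt | if | E F; P -> stmt stmt | if | E F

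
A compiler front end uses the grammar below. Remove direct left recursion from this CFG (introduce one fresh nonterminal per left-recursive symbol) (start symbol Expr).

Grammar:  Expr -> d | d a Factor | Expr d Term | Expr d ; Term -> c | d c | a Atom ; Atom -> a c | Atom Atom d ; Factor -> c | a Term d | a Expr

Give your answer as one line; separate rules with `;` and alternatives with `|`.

Left recursion appears on Expr, Atom.
For Expr: α = {d Term, d}, β = {d, d a Factor}. Rewrite as Expr → β Expr1 and Expr1 → α Expr1 | ε.
For Atom: α = {Atom d}, β = {a c}. Rewrite as Atom → β Atom1 and Atom1 → α Atom1 | ε.

Expr -> d Expr1 | d a Factor Expr1; Term -> c | d c | a Atom; Atom -> a c Atom1; Factor -> c | a Term d | a Expr; Expr1 -> d Term Expr1 | d Expr1 | epsilon; Atom1 -> Atom d Atom1 | epsilon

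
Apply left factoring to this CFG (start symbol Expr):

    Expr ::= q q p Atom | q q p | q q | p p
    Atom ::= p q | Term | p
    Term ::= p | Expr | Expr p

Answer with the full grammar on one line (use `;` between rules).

Expr has alternatives sharing prefix 'q q': factor to Expr → q q Expr1 with Expr1 → p Atom | p | ε.
Atom has alternatives sharing prefix 'p': factor to Atom → p Atom1 with Atom1 → q | ε.
Term has alternatives sharing prefix 'Expr': factor to Term → Expr Term1 with Term1 → ε | p.
Expr1 has alternatives sharing prefix 'p': factor to Expr1 → p Expr11 with Expr11 → Atom | ε.

Expr ::= p p | q q Expr1; Atom ::= Term | p Atom1; Term ::= p | Expr Term1; Expr1 ::= ε | p Expr11; Atom1 ::= q | ε; Term1 ::= ε | p; Expr11 ::= Atom | ε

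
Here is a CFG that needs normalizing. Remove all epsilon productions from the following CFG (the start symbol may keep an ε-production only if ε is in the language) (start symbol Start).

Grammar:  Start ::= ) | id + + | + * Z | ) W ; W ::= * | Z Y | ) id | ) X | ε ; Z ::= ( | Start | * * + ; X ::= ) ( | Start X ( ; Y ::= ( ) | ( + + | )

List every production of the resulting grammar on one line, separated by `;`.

Nullable set = {W}.
ε ∉ L(G), so no ε-production is kept.

Start ::= ) | id + + | + * Z | ) W; W ::= * | Z Y | ) id | ) X; Z ::= ( | Start | * * +; X ::= ) ( | Start X (; Y ::= ( ) | ( + + | )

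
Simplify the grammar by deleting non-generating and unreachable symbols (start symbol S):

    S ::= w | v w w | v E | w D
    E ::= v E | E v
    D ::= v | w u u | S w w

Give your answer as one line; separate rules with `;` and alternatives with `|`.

S ::= w | v w w | w D; D ::= v | w u u | S w w

Generating nonterminals: {D, S}.
Reachable from S after that: {D, S}.
Removed useless symbols: {E} and every production mentioning them.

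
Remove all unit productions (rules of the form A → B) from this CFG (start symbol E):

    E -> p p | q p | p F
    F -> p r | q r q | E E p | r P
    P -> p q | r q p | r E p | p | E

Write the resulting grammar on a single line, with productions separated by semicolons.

Unit pairs: P ⇒* {E}.
For every A with A ⇒* B via unit rules, add B's non-unit alternatives to A; then delete every rule of the form X → Y.

E -> p p | q p | p F; F -> p r | q r q | E E p | r P; P -> p p | q p | p F | p q | r q p | r E p | p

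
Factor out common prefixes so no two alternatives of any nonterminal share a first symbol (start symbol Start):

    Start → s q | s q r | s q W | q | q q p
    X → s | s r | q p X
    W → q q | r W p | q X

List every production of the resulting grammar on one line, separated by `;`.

Start has alternatives sharing prefix 's q': factor to Start → s q Start1 with Start1 → ε | r | W.
Start has alternatives sharing prefix 'q': factor to Start → q Start2 with Start2 → ε | q p.
X has alternatives sharing prefix 's': factor to X → s X1 with X1 → ε | r.
W has alternatives sharing prefix 'q': factor to W → q W1 with W1 → q | X.

Start → s q Start1 | q Start2; X → q p X | s X1; W → r W p | q W1; Start1 → ε | r | W; Start2 → ε | q p; X1 → ε | r; W1 → q | X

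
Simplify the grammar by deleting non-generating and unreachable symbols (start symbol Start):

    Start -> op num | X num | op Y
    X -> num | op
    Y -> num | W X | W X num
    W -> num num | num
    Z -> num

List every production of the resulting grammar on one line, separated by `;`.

Generating nonterminals: {Start, W, X, Y, Z}.
Reachable from Start after that: {Start, W, X, Y}.
Removed useless symbols: {Z} and every production mentioning them.

Start -> op num | X num | op Y; X -> num | op; Y -> num | W X | W X num; W -> num num | num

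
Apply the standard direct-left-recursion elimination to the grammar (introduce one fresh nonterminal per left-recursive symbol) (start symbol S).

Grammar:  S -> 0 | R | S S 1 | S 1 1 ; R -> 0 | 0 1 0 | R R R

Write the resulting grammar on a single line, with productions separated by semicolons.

S, R are directly left-recursive.
For S: α = {S 1, 1 1}, β = {0, R}. Rewrite as S → β S' and S' → α S' | ε.
For R: α = {R R}, β = {0, 0 1 0}. Rewrite as R → β R' and R' → α R' | ε.

S -> 0 S' | R S'; R -> 0 R' | 0 1 0 R'; S' -> S 1 S' | 1 1 S' | ε; R' -> R R R' | ε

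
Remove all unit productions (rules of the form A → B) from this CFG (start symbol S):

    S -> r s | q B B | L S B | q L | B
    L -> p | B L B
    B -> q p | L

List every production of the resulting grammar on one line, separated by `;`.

Unit pairs: B ⇒* {L}; S ⇒* {B, L}.
For each unit pair (A, B), copy every non-unit production of B to A, then drop all unit productions.

S -> p | B L B | q p | r s | q B B | L S B | q L; L -> p | B L B; B -> p | B L B | q p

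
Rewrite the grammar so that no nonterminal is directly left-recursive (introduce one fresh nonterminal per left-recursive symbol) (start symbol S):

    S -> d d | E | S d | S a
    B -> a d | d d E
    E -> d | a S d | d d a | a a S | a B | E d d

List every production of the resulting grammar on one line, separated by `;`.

S -> d d S' | E S'; B -> a d | d d E; E -> d E' | a S d E' | d d a E' | a a S E' | a B E'; S' -> d S' | a S' | eps; E' -> d d E' | eps

S, E are directly left-recursive.
For S: α = {d, a}, β = {d d, E}. Rewrite as S → β S' and S' → α S' | ε.
For E: α = {d d}, β = {d, a S d, d d a, a a S, a B}. Rewrite as E → β E' and E' → α E' | ε.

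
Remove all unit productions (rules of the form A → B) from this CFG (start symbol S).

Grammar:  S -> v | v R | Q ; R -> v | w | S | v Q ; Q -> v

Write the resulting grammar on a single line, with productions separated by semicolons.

S -> v | v R; R -> v | v R | w | v Q; Q -> v

Unit pairs: R ⇒* {Q, S}; S ⇒* {Q}.
For each unit pair (A, B), copy every non-unit production of B to A, then drop all unit productions.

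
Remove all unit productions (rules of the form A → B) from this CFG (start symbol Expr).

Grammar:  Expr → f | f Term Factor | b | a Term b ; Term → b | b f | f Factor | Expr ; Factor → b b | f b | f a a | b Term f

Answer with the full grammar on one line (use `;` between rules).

Unit pairs: Term ⇒* {Expr}.
For every A with A ⇒* B via unit rules, add B's non-unit alternatives to A; then delete every rule of the form X → Y.

Expr → f | f Term Factor | b | a Term b; Term → b | b f | f Factor | f | f Term Factor | a Term b; Factor → b b | f b | f a a | b Term f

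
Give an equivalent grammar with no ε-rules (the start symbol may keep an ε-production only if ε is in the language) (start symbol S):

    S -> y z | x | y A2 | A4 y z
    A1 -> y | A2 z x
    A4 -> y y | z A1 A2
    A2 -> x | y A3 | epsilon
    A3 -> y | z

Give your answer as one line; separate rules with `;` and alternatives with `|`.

S -> y z | x | y A2 | y | A4 y z; A1 -> y | A2 z x | z x; A4 -> y y | z A1 A2 | z A1; A2 -> x | y A3; A3 -> y | z

Nullable set = {A2}.
ε ∉ L(G), so no ε-production is kept.
For each production, add variants omitting each subset of nullable occurrences: S → y A2 gives y A2 | y. A1 → A2 z x gives A2 z x | z x. A4 → z A1 A2 gives z A1 A2 | z A1.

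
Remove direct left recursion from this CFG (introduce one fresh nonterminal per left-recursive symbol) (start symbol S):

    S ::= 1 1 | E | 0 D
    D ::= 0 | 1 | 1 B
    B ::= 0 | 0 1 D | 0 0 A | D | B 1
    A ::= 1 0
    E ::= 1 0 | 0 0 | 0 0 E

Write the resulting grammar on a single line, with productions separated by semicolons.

Directly left-recursive nonterminal: B.
For B: α = {1}, β = {0, 0 1 D, 0 0 A, D}. Rewrite as B → β B' and B' → α B' | ε.

S ::= 1 1 | E | 0 D; D ::= 0 | 1 | 1 B; B ::= 0 B' | 0 1 D B' | 0 0 A B' | D B'; A ::= 1 0; E ::= 1 0 | 0 0 | 0 0 E; B' ::= 1 B' | ε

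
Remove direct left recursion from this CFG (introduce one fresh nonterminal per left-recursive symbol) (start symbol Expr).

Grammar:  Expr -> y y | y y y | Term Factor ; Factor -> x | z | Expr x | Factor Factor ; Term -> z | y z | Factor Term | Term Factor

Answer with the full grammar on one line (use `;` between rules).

Factor, Term are directly left-recursive.
For Factor: α = {Factor}, β = {x, z, Expr x}. Rewrite as Factor → β Factor1 and Factor1 → α Factor1 | ε.
For Term: α = {Factor}, β = {z, y z, Factor Term}. Rewrite as Term → β Term1 and Term1 → α Term1 | ε.

Expr -> y y | y y y | Term Factor; Factor -> x Factor1 | z Factor1 | Expr x Factor1; Term -> z Term1 | y z Term1 | Factor Term Term1; Factor1 -> Factor Factor1 | eps; Term1 -> Factor Term1 | eps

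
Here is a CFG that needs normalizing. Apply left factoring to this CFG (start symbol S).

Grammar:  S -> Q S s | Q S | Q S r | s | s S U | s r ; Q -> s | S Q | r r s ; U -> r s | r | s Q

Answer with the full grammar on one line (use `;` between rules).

S has alternatives sharing prefix 'Q S': factor to S → Q S S' with S' → s | ε | r.
S has alternatives sharing prefix 's': factor to S → s S'' with S'' → ε | S U | r.
U has alternatives sharing prefix 'r': factor to U → r U' with U' → s | ε.

S -> Q S S' | s S''; Q -> s | S Q | r r s; U -> s Q | r U'; S' -> s | eps | r; S'' -> eps | S U | r; U' -> s | eps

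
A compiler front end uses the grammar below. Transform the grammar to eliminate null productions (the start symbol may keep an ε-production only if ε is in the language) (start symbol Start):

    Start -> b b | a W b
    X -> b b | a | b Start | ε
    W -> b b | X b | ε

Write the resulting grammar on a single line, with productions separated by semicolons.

Start -> b b | a W b | a b; X -> b b | a | b Start; W -> b b | X b | b

Nullable set = {W, X}.
ε ∉ L(G), so no ε-production is kept.
Add the nullable-subset variants: Start → a W b gives a W b | a b. W → X b gives X b | b.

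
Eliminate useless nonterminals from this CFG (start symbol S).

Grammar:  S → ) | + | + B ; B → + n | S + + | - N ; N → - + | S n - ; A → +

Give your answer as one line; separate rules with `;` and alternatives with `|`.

S → ) | + | + B; B → + n | S + + | - N; N → - + | S n -

Generating nonterminals: {A, B, N, S}.
Reachable from S after that: {B, N, S}.
Removed useless symbols: {A} and every production mentioning them.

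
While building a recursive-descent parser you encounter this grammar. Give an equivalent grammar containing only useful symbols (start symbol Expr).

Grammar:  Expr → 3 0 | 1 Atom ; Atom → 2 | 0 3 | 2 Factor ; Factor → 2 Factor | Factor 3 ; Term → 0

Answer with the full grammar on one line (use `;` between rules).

Expr → 3 0 | 1 Atom; Atom → 2 | 0 3

Generating nonterminals: {Atom, Expr, Term}.
Reachable from Expr after that: {Atom, Expr}.
Removed useless symbols: {Factor, Term} and every production mentioning them.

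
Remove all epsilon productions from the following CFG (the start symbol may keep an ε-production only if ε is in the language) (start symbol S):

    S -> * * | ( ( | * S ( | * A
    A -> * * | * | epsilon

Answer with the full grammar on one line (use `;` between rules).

S -> * * | ( ( | * S ( | * A | *; A -> * * | *

Nullable set = {A}.
ε ∉ L(G), so no ε-production is kept.
Add the nullable-subset variants: S → * A gives * A | *.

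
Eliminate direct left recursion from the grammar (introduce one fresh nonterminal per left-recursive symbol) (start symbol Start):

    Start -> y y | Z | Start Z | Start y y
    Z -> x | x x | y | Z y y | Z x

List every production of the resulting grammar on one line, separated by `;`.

Start -> y y Start1 | Z Start1; Z -> x Z1 | x x Z1 | y Z1; Start1 -> Z Start1 | y y Start1 | ε; Z1 -> y y Z1 | x Z1 | ε

Start, Z are directly left-recursive.
For Start: α = {Z, y y}, β = {y y, Z}. Rewrite as Start → β Start1 and Start1 → α Start1 | ε.
For Z: α = {y y, x}, β = {x, x x, y}. Rewrite as Z → β Z1 and Z1 → α Z1 | ε.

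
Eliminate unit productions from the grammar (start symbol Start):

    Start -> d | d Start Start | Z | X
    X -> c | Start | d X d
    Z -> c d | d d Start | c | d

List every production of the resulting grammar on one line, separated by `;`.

Unit pairs: Start ⇒* {X, Z}; X ⇒* {Start, Z}.
For every A with A ⇒* B via unit rules, add B's non-unit alternatives to A; then delete every rule of the form X → Y.

Start -> c d | d d Start | c | d | d Start Start | d X d; X -> c d | d d Start | c | d | d Start Start | d X d; Z -> c d | d d Start | c | d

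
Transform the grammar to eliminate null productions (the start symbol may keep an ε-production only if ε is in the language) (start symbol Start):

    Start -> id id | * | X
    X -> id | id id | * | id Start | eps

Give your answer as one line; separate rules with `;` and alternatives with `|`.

Nullable nonterminals: {Start, X}.
ε ∈ L(G) since Start is nullable, so keep Start → ε.

Start -> id id | * | X | eps; X -> id | id id | * | id Start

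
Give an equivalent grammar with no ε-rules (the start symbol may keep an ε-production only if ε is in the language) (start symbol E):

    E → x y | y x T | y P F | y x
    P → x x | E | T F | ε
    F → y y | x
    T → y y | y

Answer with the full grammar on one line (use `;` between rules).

Nullable nonterminals: {P}.
ε ∉ L(G), so no ε-production is kept.
For each production, add variants omitting each subset of nullable occurrences: E → y P F gives y P F | y F.

E → x y | y x T | y P F | y F | y x; P → x x | E | T F; F → y y | x; T → y y | y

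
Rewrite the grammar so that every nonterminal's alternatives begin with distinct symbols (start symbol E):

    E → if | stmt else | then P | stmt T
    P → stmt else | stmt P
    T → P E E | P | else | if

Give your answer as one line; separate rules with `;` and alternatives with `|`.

E has alternatives sharing prefix 'stmt': factor to E → stmt E' with E' → else | T.
P has alternatives sharing prefix 'stmt': factor to P → stmt P' with P' → else | P.
T has alternatives sharing prefix 'P': factor to T → P T' with T' → E E | ε.

E → if | then P | stmt E'; P → stmt P'; T → else | if | P T'; E' → else | T; P' → else | P; T' → E E | eps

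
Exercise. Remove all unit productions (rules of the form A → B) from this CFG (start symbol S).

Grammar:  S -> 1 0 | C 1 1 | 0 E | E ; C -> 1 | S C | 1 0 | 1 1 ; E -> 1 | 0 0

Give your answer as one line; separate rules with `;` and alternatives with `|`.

Unit pairs: S ⇒* {E}.
Replace each nonterminal's rules with the union of the non-unit rules of every nonterminal it unit-derives.

S -> 1 | 0 0 | 1 0 | C 1 1 | 0 E; C -> 1 | S C | 1 0 | 1 1; E -> 1 | 0 0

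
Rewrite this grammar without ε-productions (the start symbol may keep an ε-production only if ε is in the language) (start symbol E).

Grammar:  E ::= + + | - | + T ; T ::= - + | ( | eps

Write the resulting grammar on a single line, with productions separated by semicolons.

E ::= + + | - | + T | +; T ::= - + | (

The nullable symbols are {T}.
ε ∉ L(G), so no ε-production is kept.
Add the nullable-subset variants: E → + T gives + T | +.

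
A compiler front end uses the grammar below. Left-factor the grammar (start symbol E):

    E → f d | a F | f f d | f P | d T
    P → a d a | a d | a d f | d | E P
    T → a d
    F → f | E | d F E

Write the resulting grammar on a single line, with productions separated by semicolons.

E has alternatives sharing prefix 'f': factor to E → f E' with E' → d | f d | P.
P has alternatives sharing prefix 'a d': factor to P → a d P' with P' → a | ε | f.

E → a F | d T | f E'; P → d | E P | a d P'; T → a d; F → f | E | d F E; E' → d | f d | P; P' → a | ε | f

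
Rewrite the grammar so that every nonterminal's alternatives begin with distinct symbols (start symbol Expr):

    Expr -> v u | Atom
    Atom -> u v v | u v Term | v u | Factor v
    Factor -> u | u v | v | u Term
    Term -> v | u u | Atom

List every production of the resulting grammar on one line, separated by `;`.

Atom has alternatives sharing prefix 'u v': factor to Atom → u v Atom1 with Atom1 → v | Term.
Factor has alternatives sharing prefix 'u': factor to Factor → u Factor1 with Factor1 → ε | v | Term.

Expr -> v u | Atom; Atom -> v u | Factor v | u v Atom1; Factor -> v | u Factor1; Term -> v | u u | Atom; Atom1 -> v | Term; Factor1 -> epsilon | v | Term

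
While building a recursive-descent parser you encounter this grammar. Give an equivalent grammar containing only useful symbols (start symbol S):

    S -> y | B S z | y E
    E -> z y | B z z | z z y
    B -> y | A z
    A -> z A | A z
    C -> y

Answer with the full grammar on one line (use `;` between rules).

Generating nonterminals: {B, C, E, S}.
Reachable from S after that: {B, E, S}.
Removed useless symbols: {A, C} and every production mentioning them.

S -> y | B S z | y E; E -> z y | B z z | z z y; B -> y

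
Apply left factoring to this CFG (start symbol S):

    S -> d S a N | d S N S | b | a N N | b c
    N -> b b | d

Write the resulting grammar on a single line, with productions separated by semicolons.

S has alternatives sharing prefix 'd S': factor to S → d S S' with S' → a N | N S.
S has alternatives sharing prefix 'b': factor to S → b S'' with S'' → ε | c.

S -> a N N | d S S' | b S''; N -> b b | d; S' -> a N | N S; S'' -> eps | c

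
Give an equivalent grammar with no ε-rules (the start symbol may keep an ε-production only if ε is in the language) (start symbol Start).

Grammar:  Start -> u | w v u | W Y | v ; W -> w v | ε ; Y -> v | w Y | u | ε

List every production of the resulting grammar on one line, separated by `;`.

Start -> u | w v u | W Y | W | Y | v | ε; W -> w v; Y -> v | w Y | w | u

Nullable set = {Start, W, Y}.
ε ∈ L(G) since Start is nullable, so keep Start → ε.
Expand every rule over subsets of its nullable positions: Start → W Y gives W Y | W | Y. Y → w Y gives w Y | w.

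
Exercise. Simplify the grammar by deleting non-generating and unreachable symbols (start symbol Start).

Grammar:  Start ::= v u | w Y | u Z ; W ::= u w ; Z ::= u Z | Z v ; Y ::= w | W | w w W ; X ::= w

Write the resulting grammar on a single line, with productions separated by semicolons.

Start ::= v u | w Y; W ::= u w; Y ::= w | W | w w W

Generating nonterminals: {Start, W, X, Y}.
Reachable from Start after that: {Start, W, Y}.
Removed useless symbols: {X, Z} and every production mentioning them.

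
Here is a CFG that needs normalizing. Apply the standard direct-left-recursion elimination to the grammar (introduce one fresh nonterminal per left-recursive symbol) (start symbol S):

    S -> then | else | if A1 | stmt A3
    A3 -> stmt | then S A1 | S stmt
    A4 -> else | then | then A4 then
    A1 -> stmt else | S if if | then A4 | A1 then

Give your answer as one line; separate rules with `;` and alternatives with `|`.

S -> then | else | if A1 | stmt A3; A3 -> stmt | then S A1 | S stmt; A4 -> else | then | then A4 then; A1 -> stmt else A1' | S if if A1' | then A4 A1'; A1' -> then A1' | epsilon

A1 is directly left-recursive.
For A1: α = {then}, β = {stmt else, S if if, then A4}. Rewrite as A1 → β A1' and A1' → α A1' | ε.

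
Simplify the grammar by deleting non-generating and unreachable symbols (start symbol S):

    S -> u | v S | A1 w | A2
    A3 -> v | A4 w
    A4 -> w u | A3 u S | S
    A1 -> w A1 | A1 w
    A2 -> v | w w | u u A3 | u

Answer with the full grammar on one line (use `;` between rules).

Generating nonterminals: {A2, A3, A4, S}.
Reachable from S after that: {A2, A3, A4, S}.
Removed useless symbols: {A1} and every production mentioning them.

S -> u | v S | A2; A3 -> v | A4 w; A4 -> w u | A3 u S | S; A2 -> v | w w | u u A3 | u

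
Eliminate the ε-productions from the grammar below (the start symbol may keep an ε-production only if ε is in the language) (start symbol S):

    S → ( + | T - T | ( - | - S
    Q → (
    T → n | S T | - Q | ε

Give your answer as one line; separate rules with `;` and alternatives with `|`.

Nullable nonterminals: {T}.
ε ∉ L(G), so no ε-production is kept.
For each production, add variants omitting each subset of nullable occurrences: S → T - T gives T - T | T - | - T | -. T → S T gives S T | S.

S → ( + | T - T | T - | - T | - | ( - | - S; Q → (; T → n | S T | S | - Q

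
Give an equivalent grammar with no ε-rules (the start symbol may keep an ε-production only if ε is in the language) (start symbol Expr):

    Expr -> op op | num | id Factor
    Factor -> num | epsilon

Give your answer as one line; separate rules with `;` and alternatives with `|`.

The nullable symbols are {Factor}.
ε ∉ L(G), so no ε-production is kept.
Add the nullable-subset variants: Expr → id Factor gives id Factor | id.

Expr -> op op | num | id Factor | id; Factor -> num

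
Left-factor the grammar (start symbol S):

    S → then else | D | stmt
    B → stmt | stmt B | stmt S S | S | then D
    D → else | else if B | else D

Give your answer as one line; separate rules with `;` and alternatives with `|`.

S → then else | D | stmt; B → S | then D | stmt B'; D → else D'; B' → ε | B | S S; D' → ε | if B | D

B has alternatives sharing prefix 'stmt': factor to B → stmt B' with B' → ε | B | S S.
D has alternatives sharing prefix 'else': factor to D → else D' with D' → ε | if B | D.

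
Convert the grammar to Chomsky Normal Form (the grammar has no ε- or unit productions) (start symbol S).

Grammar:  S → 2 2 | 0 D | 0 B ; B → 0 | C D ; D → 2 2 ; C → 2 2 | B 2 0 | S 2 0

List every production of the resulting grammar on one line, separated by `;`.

Introduce a nonterminal for each terminal appearing in a rule of length ≥ 2: X1 → 2, X2 → 0.
Binarize each right-hand side of length ≥ 3 by chaining fresh nonterminals (Y1, Y2, …): affected rules were C → B X1 X2; C → S X1 X2.

S → X1 X1 | X2 D | X2 B; B → 0 | C D; D → X1 X1; C → X1 X1 | B Y1 | S Y2; X1 → 2; X2 → 0; Y1 → X1 X2; Y2 → X1 X2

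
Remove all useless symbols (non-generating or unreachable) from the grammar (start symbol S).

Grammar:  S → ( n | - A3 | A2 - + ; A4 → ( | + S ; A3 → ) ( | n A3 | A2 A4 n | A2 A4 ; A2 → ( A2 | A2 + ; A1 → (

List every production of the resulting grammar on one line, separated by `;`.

S → ( n | - A3; A3 → ) ( | n A3

Generating nonterminals: {A1, A3, A4, S}.
Reachable from S after that: {A3, S}.
Removed useless symbols: {A1, A2, A4} and every production mentioning them.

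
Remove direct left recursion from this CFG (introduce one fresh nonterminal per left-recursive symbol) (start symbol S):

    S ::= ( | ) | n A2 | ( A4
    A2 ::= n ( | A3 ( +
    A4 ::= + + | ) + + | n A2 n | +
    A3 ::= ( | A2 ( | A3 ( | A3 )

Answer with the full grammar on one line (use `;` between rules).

A3 is directly left-recursive.
For A3: α = {(, )}, β = {(, A2 (}. Rewrite as A3 → β A3' and A3' → α A3' | ε.

S ::= ( | ) | n A2 | ( A4; A2 ::= n ( | A3 ( +; A4 ::= + + | ) + + | n A2 n | +; A3 ::= ( A3' | A2 ( A3'; A3' ::= ( A3' | ) A3' | ε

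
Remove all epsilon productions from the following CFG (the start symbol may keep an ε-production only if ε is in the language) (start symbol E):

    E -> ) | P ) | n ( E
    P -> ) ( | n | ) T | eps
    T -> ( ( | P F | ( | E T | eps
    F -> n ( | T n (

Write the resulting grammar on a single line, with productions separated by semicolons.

E -> ) | P ) | n ( E; P -> ) ( | n | ) T | ); T -> ( ( | P F | F | ( | E T | E; F -> n ( | T n (

The nullable symbols are {P, T}.
ε ∉ L(G), so no ε-production is kept.
For each production, add variants omitting each subset of nullable occurrences: P → ) T gives ) T | ). T → P F gives P F | F. T → E T gives E T | E.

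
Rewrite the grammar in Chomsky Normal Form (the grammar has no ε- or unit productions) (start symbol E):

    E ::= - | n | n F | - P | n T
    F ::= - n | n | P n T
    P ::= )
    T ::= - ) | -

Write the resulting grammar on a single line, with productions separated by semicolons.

Introduce a nonterminal for each terminal appearing in a rule of length ≥ 2: X1 → n, X2 → -, X3 → ).
Binarize each right-hand side of length ≥ 3 by chaining fresh nonterminals (Y1, Y2, …): affected rules were F → P X1 T.

E ::= - | n | X1 F | X2 P | X1 T; F ::= X2 X1 | n | P Y1; P ::= ); T ::= X2 X3 | -; X1 ::= n; X2 ::= -; X3 ::= ); Y1 ::= X1 T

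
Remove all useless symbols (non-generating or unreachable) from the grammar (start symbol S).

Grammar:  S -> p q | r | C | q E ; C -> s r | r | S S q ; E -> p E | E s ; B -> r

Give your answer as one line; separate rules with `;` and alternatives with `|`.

S -> p q | r | C; C -> s r | r | S S q

Generating nonterminals: {B, C, S}.
Reachable from S after that: {C, S}.
Removed useless symbols: {B, E} and every production mentioning them.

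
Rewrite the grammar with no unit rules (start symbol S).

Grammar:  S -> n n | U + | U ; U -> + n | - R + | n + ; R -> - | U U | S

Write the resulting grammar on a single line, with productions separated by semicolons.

Unit pairs: R ⇒* {S, U}; S ⇒* {U}.
Replace each nonterminal's rules with the union of the non-unit rules of every nonterminal it unit-derives.

S -> + n | - R + | n + | n n | U +; U -> + n | - R + | n +; R -> + n | - R + | n + | n n | U + | - | U U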